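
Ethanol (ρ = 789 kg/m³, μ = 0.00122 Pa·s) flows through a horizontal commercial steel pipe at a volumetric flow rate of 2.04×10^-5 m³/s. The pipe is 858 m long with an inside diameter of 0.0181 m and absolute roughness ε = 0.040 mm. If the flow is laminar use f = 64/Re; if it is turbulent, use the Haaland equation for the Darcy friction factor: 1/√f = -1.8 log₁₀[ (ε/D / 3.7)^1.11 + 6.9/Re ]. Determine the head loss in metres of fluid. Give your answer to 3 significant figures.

Cross-sectional area A = πD²/4 = π(0.0181)²/4 = 0.0002573 m²; mean velocity V = Q/A = 2.04e-05/0.0002573 = 0.07928 m/s.
Reynolds number Re = ρVD/μ = 789 · 0.07928 · 0.0181 / 0.00122 = 928.1.
Re < 2300 → laminar flow, so f = 64/Re = 64/928.1 = 0.06896 (the turbulent correlation is not needed).
Darcy-Weisbach: ΔP = f(L/D)(ρV²/2) = 0.06896·(858/0.0181)·(789·0.07928²/2) = 0.06896·4.74e+04·2.48 = 8106 Pa.
Head loss h_f = ΔP/(ρg) = 8106/(789·9.81) = 1.05 m.

h_f ≈ 1.05 m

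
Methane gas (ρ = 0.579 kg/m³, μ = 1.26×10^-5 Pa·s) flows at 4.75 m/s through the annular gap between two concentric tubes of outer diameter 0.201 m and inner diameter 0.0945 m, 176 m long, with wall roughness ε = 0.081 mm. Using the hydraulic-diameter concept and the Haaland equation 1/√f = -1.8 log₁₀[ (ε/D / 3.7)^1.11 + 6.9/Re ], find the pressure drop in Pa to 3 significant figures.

ΔP ≈ 284 Pa

Hydraulic diameter D_h = 4A/P = D_o - D_i = 0.201 - 0.0945 = 0.1065 m.
Re = ρVD_h/μ = 0.579·4.75·0.1065/1.26e-05 = 2.325e+04.
ε/D_h = 8.1e-05/0.1065 = 0.000761; Haaland gives 1/√f = -1.8 log₁₀[8.08e-05+0.000297] = 6.161, so f = 0.02634.
ΔP = f(L/D_h)(ρV²/2) = 0.02634·176/0.1065·6.532 = 284.3 Pa.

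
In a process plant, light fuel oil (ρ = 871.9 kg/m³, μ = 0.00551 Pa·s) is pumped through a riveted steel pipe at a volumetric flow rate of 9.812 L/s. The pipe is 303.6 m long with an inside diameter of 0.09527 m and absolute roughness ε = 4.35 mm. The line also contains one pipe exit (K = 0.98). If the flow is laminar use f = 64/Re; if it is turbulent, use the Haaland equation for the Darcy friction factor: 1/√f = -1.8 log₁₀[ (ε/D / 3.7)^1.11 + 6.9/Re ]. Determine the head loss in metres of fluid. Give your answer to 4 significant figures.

Q = 9.812 L/s = 9.812/1000 = 0.009812 m³/s.
Cross-sectional area A = πD²/4 = π(0.09527)²/4 = 0.007129 m²; mean velocity V = Q/A = 0.009812/0.007129 = 1.376 m/s.
Reynolds number Re = ρVD/μ = 871.9 · 1.376 · 0.09527 / 0.00551 = 2.075e+04.
Re > 4000 → turbulent. Relative roughness ε/D = 0.00435/0.09527 = 0.0457. Haaland: 1/√f = -1.8 log₁₀[(0.0457/3.7)^1.11 + 6.9/2.075e+04] = -1.8 log₁₀[0.00761 + 0.000333] = 3.78, so f = 0.06998.
Total minor-loss coefficient ΣK = 1·0.98 = 0.98.
ΔP = [f·L/D + ΣK]·(ρV²/2) = [0.06998·303.6/0.09527 + 0.98]·(871.9·1.376²/2) = [223 + 0.98]·825.9 = 1.85e+05 Pa.
Head loss h_f = ΔP/(ρg) = 1.85e+05/(871.9·9.81) = 21.63 m.

h_f ≈ 21.63 m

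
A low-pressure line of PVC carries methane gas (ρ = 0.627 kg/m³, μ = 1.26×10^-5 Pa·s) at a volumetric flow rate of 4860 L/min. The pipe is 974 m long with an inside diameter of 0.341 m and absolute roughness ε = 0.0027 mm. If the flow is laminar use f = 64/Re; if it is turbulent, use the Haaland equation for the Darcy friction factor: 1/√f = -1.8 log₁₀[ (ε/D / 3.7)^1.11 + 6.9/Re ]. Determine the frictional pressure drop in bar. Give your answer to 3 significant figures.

ΔP ≈ 1.95×10^-4 bar

Q = 4860 L/min = 4860/60000 = 0.081 m³/s.
Cross-sectional area A = πD²/4 = π(0.341)²/4 = 0.09133 m²; mean velocity V = Q/A = 0.081/0.09133 = 0.8869 m/s.
Reynolds number Re = ρVD/μ = 0.627 · 0.8869 · 0.341 / 1.26e-05 = 1.505e+04.
Re > 4000 → turbulent. Relative roughness ε/D = 2.7e-06/0.341 = 7.92e-06. Haaland: 1/√f = -1.8 log₁₀[(7.92e-06/3.7)^1.11 + 6.9/1.505e+04] = -1.8 log₁₀[5.09e-07 + 0.000458] = 6.009, so f = 0.0277.
Darcy-Weisbach: ΔP = f(L/D)(ρV²/2) = 0.0277·(974/0.341)·(0.627·0.8869²/2) = 0.0277·2856·0.2466 = 19.51 Pa.
ΔP = 19.51 Pa = 1.95×10^-4 bar.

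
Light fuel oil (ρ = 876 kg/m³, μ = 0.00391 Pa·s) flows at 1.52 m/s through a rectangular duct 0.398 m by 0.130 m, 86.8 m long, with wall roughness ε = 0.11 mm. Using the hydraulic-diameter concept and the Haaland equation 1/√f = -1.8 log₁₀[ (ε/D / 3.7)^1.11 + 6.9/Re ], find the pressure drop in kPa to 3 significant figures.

Hydraulic diameter D_h = 4A/P = 4·(0.398·0.13)/(2·(0.398+0.13)) = 0.207/1.056 = 0.196 m.
Re = ρVD_h/μ = 876·1.52·0.196/0.00391 = 6.674e+04.
ε/D_h = 0.00011/0.196 = 0.000561; Haaland gives 1/√f = -1.8 log₁₀[5.77e-05+0.000103] = 6.827, so f = 0.02145.
ΔP = f(L/D_h)(ρV²/2) = 0.02145·86.8/0.196·1012 = 9615 Pa.
ΔP = 9.61 kPa.

ΔP ≈ 9.61 kPa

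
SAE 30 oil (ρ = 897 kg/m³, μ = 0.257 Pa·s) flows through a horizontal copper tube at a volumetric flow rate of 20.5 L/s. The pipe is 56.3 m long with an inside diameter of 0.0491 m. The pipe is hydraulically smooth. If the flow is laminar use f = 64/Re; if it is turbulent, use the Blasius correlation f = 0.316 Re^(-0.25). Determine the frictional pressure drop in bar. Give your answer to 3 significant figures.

ΔP ≈ 20.8 bar

Q = 20.5 L/s = 20.5/1000 = 0.0205 m³/s.
Cross-sectional area A = πD²/4 = π(0.0491)²/4 = 0.001893 m²; mean velocity V = Q/A = 0.0205/0.001893 = 10.83 m/s.
Reynolds number Re = ρVD/μ = 897 · 10.83 · 0.0491 / 0.257 = 1855.
Re < 2300 → laminar flow, so f = 64/Re = 64/1855 = 0.03449 (the turbulent correlation is not needed).
Darcy-Weisbach: ΔP = f(L/D)(ρV²/2) = 0.03449·(56.3/0.0491)·(897·10.83²/2) = 0.03449·1147·5.257e+04 = 2.079e+06 Pa.
ΔP = 2.079e+06 Pa = 20.8 bar.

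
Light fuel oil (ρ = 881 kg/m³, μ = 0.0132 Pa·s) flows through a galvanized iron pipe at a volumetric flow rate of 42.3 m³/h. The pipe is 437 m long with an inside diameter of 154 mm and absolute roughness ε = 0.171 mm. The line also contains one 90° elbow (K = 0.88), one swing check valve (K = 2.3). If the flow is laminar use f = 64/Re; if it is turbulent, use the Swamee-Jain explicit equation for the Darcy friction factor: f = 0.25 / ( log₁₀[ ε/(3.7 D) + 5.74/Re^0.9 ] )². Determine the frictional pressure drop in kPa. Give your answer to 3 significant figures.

Q = 42.3 m³/h = 42.3/3600 = 0.01175 m³/s.
Cross-sectional area A = πD²/4 = π(0.154)²/4 = 0.01863 m²; mean velocity V = Q/A = 0.01175/0.01863 = 0.6308 m/s.
Reynolds number Re = ρVD/μ = 881 · 0.6308 · 0.154 / 0.0132 = 6484.
Re > 4000 → turbulent. Relative roughness ε/D = 0.000171/0.154 = 0.00111. Swamee-Jain: f = 0.25/(log₁₀[0.00111/3.7 + 5.74/6484^0.9])² = 0.25/(log₁₀[0.0003 + 0.00213])² = 0.25/(-2.614)² = 0.03657.
Total minor-loss coefficient ΣK = 1·0.88 + 1·2.3 = 3.18.
ΔP = [f·L/D + ΣK]·(ρV²/2) = [0.03657·437/0.154 + 3.18]·(881·0.6308²/2) = [103.8 + 3.18]·175.3 = 1.875e+04 Pa.
ΔP = 1.875e+04 Pa = 18.7 kPa.

ΔP ≈ 18.7 kPa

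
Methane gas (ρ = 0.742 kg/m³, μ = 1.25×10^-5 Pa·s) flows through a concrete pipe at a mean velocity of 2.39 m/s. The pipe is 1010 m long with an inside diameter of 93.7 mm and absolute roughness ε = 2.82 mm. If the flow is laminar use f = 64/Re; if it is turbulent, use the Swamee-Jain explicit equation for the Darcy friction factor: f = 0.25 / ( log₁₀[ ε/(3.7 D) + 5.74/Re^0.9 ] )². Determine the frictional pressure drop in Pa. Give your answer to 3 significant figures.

ΔP ≈ 1380 Pa

Reynolds number Re = ρVD/μ = 0.742 · 2.39 · 0.0937 / 1.25e-05 = 1.329e+04.
Re > 4000 → turbulent. Relative roughness ε/D = 0.00282/0.0937 = 0.0301. Swamee-Jain: f = 0.25/(log₁₀[0.0301/3.7 + 5.74/1.329e+04^0.9])² = 0.25/(log₁₀[0.00813 + 0.00112])² = 0.25/(-2.034)² = 0.06044.
Darcy-Weisbach: ΔP = f(L/D)(ρV²/2) = 0.06044·(1010/0.0937)·(0.742·2.39²/2) = 0.06044·1.078e+04·2.119 = 1381 Pa.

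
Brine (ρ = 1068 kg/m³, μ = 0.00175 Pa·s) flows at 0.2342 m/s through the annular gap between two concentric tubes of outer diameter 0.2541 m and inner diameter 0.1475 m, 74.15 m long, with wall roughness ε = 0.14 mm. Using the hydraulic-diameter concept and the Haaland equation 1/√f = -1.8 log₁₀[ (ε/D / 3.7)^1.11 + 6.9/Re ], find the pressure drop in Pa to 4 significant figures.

ΔP ≈ 606.1 Pa

Hydraulic diameter D_h = 4A/P = D_o - D_i = 0.2541 - 0.1475 = 0.1066 m.
Re = ρVD_h/μ = 1068·0.2342·0.1066/0.00175 = 1.524e+04.
ε/D_h = 0.00014/0.1066 = 0.00131; Haaland gives 1/√f = -1.8 log₁₀[0.000148+0.000453] = 5.798, so f = 0.02975.
ΔP = f(L/D_h)(ρV²/2) = 0.02975·74.15/0.1066·29.29 = 606.1 Pa.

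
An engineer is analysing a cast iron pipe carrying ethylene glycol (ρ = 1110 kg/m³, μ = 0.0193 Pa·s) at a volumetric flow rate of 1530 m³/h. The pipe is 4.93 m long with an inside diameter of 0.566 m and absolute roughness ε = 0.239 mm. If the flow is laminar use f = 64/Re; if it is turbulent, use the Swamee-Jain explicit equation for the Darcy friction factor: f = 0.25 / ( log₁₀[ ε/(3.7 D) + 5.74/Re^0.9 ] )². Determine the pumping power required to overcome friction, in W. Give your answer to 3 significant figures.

P ≈ 129 W

Q = 1530 m³/h = 1530/3600 = 0.425 m³/s.
Cross-sectional area A = πD²/4 = π(0.566)²/4 = 0.2516 m²; mean velocity V = Q/A = 0.425/0.2516 = 1.689 m/s.
Reynolds number Re = ρVD/μ = 1110 · 1.689 · 0.566 / 0.0193 = 5.499e+04.
Re > 4000 → turbulent. Relative roughness ε/D = 0.000239/0.566 = 0.000422. Swamee-Jain: f = 0.25/(log₁₀[0.000422/3.7 + 5.74/5.499e+04^0.9])² = 0.25/(log₁₀[0.000114 + 0.000311])² = 0.25/(-3.372)² = 0.02199.
Darcy-Weisbach: ΔP = f(L/D)(ρV²/2) = 0.02199·(4.93/0.566)·(1110·1.689²/2) = 0.02199·8.71·1584 = 303.3 Pa.
Pumping power P = QΔP = 0.425·303.3 = 128.9 W = 129 W.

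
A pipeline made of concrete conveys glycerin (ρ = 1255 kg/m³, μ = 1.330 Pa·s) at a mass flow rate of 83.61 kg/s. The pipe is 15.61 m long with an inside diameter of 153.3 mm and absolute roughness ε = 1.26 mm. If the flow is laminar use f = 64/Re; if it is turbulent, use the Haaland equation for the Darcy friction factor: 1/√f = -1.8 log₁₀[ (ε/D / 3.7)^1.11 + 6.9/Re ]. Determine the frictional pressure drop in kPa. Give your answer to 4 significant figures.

ΔP ≈ 102.0 kPa

A = πD²/4 = π(0.1533)²/4 = 0.01846 m²; mean velocity V = ṁ/(ρA) = 83.61/(1255 · 0.01846) = 3.609 m/s.
Reynolds number Re = ρVD/μ = 1255 · 3.609 · 0.1533 / 1.33 = 522.1.
Re < 2300 → laminar flow, so f = 64/Re = 64/522.1 = 0.1226 (the turbulent correlation is not needed).
Darcy-Weisbach: ΔP = f(L/D)(ρV²/2) = 0.1226·(15.61/0.1533)·(1255·3.609²/2) = 0.1226·101.8·8175 = 1.02e+05 Pa.
ΔP = 1.02e+05 Pa = 102.0 kPa.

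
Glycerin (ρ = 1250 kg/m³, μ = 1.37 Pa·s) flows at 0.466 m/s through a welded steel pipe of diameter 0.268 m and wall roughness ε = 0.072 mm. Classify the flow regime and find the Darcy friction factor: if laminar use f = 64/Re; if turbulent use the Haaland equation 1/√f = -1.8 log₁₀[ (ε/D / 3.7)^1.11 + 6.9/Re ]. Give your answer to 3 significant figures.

f ≈ 0.562

Re = ρVD/μ = 1250·0.466·0.268/1.37 = 113.9.
Re < 2300 → laminar, so f = 64/Re = 0.5617 (roughness is irrelevant in laminar flow).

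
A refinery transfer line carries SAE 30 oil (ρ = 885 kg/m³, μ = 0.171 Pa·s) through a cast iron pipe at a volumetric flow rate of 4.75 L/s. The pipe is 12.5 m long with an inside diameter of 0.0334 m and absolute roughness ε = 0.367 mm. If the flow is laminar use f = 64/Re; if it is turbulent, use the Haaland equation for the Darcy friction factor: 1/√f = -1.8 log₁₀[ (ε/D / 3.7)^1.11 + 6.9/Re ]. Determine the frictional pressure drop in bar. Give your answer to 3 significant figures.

Q = 4.75 L/s = 4.75/1000 = 0.00475 m³/s.
Cross-sectional area A = πD²/4 = π(0.0334)²/4 = 0.0008762 m²; mean velocity V = Q/A = 0.00475/0.0008762 = 5.421 m/s.
Reynolds number Re = ρVD/μ = 885 · 5.421 · 0.0334 / 0.171 = 937.1.
Re < 2300 → laminar flow, so f = 64/Re = 64/937.1 = 0.06829 (the turbulent correlation is not needed).
Darcy-Weisbach: ΔP = f(L/D)(ρV²/2) = 0.06829·(12.5/0.0334)·(885·5.421²/2) = 0.06829·374.3·1.301e+04 = 3.324e+05 Pa.
ΔP = 3.324e+05 Pa = 3.32 bar.

ΔP ≈ 3.32 bar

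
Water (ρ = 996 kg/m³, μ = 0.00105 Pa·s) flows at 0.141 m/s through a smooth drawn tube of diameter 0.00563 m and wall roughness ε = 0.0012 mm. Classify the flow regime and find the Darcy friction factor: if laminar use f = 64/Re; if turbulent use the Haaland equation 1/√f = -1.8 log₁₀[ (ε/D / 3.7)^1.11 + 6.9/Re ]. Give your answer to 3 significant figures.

Re = ρVD/μ = 996·0.141·0.00563/0.00105 = 753.
Re < 2300 → laminar, so f = 64/Re = 0.08499 (roughness is irrelevant in laminar flow).

f ≈ 0.0850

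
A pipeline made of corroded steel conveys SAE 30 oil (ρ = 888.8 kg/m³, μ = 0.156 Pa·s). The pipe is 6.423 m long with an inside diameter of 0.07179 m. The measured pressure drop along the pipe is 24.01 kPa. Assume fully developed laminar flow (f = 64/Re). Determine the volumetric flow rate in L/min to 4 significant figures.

For laminar flow, f = 64/Re with Re = ρVD/μ, so Darcy-Weisbach reduces to ΔP = 32μLV/D². Solving for V: V = ΔP·D²/(32μL) = 2.401e+04·(0.07179)²/(32·0.156·6.423) = 3.859 m/s.
Check: Re = ρVD/μ = 888.8·3.859·0.07179/0.156 = 1579 < 2300, so the laminar assumption holds.
Q = V·A = 3.859·(π/4·0.07179²) = 0.01562 m³/s = 937.3 L/min.

Q ≈ 937.3 L/min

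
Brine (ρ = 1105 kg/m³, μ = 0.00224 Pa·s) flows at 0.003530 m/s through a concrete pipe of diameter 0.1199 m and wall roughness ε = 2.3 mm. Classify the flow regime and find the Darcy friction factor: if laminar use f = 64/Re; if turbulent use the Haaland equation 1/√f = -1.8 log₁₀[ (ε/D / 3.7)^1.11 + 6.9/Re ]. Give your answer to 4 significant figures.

Re = ρVD/μ = 1105·0.00353·0.1199/0.00224 = 208.8.
Re < 2300 → laminar, so f = 64/Re = 0.3065 (roughness is irrelevant in laminar flow).

f ≈ 0.3065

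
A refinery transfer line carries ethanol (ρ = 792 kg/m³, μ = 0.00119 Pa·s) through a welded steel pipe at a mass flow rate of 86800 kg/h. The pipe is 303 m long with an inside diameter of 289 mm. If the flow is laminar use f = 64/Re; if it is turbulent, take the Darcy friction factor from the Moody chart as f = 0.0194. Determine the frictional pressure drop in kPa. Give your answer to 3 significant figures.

ΔP ≈ 1.73 kPa

ṁ = 86800 kg/h = 86800/3600 = 24.11 kg/s.
A = πD²/4 = π(0.289)²/4 = 0.0656 m²; mean velocity V = ṁ/(ρA) = 24.11/(792 · 0.0656) = 0.4641 m/s.
Reynolds number Re = ρVD/μ = 792 · 0.4641 · 0.289 / 0.00119 = 8.927e+04.
Re > 4000 → turbulent; use the Moody-chart value f = 0.0194.
Darcy-Weisbach: ΔP = f(L/D)(ρV²/2) = 0.0194·(303/0.289)·(792·0.4641²/2) = 0.0194·1048·85.29 = 1735 Pa.
ΔP = 1735 Pa = 1.73 kPa.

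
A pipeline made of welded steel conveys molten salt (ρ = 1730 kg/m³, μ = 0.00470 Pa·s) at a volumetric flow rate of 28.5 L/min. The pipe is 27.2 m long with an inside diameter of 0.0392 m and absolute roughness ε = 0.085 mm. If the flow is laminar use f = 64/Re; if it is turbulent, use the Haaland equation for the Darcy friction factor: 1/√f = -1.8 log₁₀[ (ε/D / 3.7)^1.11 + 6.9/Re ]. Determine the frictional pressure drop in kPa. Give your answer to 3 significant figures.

Q = 28.5 L/min = 28.5/60000 = 0.000475 m³/s.
Cross-sectional area A = πD²/4 = π(0.0392)²/4 = 0.001207 m²; mean velocity V = Q/A = 0.000475/0.001207 = 0.3936 m/s.
Reynolds number Re = ρVD/μ = 1730 · 0.3936 · 0.0392 / 0.0047 = 5679.
Re > 4000 → turbulent. Relative roughness ε/D = 8.5e-05/0.0392 = 0.00217. Haaland: 1/√f = -1.8 log₁₀[(0.00217/3.7)^1.11 + 6.9/5679] = -1.8 log₁₀[0.000258 + 0.00122] = 5.097, so f = 0.03849.
Darcy-Weisbach: ΔP = f(L/D)(ρV²/2) = 0.03849·(27.2/0.0392)·(1730·0.3936²/2) = 0.03849·693.9·134 = 3579 Pa.
ΔP = 3579 Pa = 3.58 kPa.

ΔP ≈ 3.58 kPa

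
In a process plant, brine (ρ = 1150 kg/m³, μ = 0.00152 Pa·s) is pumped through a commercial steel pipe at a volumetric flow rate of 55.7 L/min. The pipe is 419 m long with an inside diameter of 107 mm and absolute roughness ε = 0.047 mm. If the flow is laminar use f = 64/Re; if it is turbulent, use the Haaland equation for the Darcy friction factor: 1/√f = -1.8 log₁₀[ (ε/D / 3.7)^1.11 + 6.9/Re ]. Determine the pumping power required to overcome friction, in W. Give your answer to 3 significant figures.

P ≈ 0.734 W

Q = 55.7 L/min = 55.7/60000 = 0.0009283 m³/s.
Cross-sectional area A = πD²/4 = π(0.107)²/4 = 0.008992 m²; mean velocity V = Q/A = 0.0009283/0.008992 = 0.1032 m/s.
Reynolds number Re = ρVD/μ = 1150 · 0.1032 · 0.107 / 0.00152 = 8358.
Re > 4000 → turbulent. Relative roughness ε/D = 4.7e-05/0.107 = 0.000439. Haaland: 1/√f = -1.8 log₁₀[(0.000439/3.7)^1.11 + 6.9/8358] = -1.8 log₁₀[4.39e-05 + 0.000826] = 5.509, so f = 0.03295.
Darcy-Weisbach: ΔP = f(L/D)(ρV²/2) = 0.03295·(419/0.107)·(1150·0.1032²/2) = 0.03295·3916·6.129 = 790.7 Pa.
Pumping power P = QΔP = 0.0009283·790.7 = 0.7340 W = 0.734 W.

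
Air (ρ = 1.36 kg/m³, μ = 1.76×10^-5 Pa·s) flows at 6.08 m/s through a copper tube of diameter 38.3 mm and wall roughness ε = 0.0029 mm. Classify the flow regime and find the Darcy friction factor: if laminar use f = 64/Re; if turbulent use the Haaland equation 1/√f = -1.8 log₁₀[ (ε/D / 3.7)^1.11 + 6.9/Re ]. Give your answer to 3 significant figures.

f ≈ 0.0266

Re = ρVD/μ = 1.36·6.08·0.0383/1.76e-05 = 1.799e+04.
Re > 4000 → turbulent. ε/D = 2.9e-06/0.0383 = 7.57e-05; Haaland: 1/√f = -1.8 log₁₀[6.24e-06 + 0.000383] = 6.137, so f = 0.02655.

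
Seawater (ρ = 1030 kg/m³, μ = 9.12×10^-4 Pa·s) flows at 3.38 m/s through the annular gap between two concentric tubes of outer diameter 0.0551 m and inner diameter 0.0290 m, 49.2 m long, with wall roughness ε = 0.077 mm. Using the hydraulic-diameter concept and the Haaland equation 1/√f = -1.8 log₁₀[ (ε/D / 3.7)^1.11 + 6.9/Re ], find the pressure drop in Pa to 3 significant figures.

ΔP ≈ 303000 Pa

Hydraulic diameter D_h = 4A/P = D_o - D_i = 0.0551 - 0.029 = 0.0261 m.
Re = ρVD_h/μ = 1030·3.38·0.0261/0.000912 = 9.963e+04.
ε/D_h = 7.7e-05/0.0261 = 0.00295; Haaland gives 1/√f = -1.8 log₁₀[0.000364+6.93e-05] = 6.054, so f = 0.02728.
ΔP = f(L/D_h)(ρV²/2) = 0.02728·49.2/0.0261·5884 = 3.026e+05 Pa.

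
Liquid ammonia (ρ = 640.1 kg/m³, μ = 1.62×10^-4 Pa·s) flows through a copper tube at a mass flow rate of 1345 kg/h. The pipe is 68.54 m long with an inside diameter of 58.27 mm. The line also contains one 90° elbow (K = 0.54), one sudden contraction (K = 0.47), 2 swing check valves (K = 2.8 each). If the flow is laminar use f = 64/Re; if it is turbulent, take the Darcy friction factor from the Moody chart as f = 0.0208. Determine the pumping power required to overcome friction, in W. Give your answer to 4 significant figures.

P ≈ 0.2781 W

ṁ = 1345 kg/h = 1345/3600 = 0.3736 kg/s.
A = πD²/4 = π(0.05827)²/4 = 0.002667 m²; mean velocity V = ṁ/(ρA) = 0.3736/(640.1 · 0.002667) = 0.2189 m/s.
Reynolds number Re = ρVD/μ = 640.1 · 0.2189 · 0.05827 / 0.000162 = 5.039e+04.
Re > 4000 → turbulent; use the Moody-chart value f = 0.0208.
Total minor-loss coefficient ΣK = 1·0.54 + 1·0.47 + 2·2.8 = 6.61.
ΔP = [f·L/D + ΣK]·(ρV²/2) = [0.0208·68.54/0.05827 + 6.61]·(640.1·0.2189²/2) = [24.47 + 6.61]·15.33 = 476.5 Pa.
Q = ṁ/ρ = 0.3736/640.1 = 0.0005837 m³/s.
Pumping power P = QΔP = 0.0005837·476.5 = 0.27810 W = 0.2781 W.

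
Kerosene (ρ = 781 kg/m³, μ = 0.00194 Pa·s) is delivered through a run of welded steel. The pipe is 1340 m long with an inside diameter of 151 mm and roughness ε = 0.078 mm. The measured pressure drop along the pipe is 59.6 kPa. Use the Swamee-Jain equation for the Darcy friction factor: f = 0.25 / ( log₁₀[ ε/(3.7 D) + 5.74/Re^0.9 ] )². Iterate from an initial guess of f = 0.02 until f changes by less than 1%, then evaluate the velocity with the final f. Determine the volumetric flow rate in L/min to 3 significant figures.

Rearranging Darcy-Weisbach: V = √(2·ΔP·D/(f·L·ρ)). With ε/D = 7.8e-05/0.151 = 0.000517, iterate starting from f = 0.02:
  f = 0.02 → V = √(2·5.96e+04·0.151/(0.02·1340·781)) = 0.9273 m/s; Re = ρVD/μ = 5.637e+04; f → 0.02224
  f = 0.02224 → V = 0.8794 m/s; Re = 5.346e+04; f → 0.02243
Converged (Δf/f < 1%). With the final f = 0.02243: V = √(2·5.96e+04·0.151/(0.02243·1340·781)) = 0.8757 m/s.
Q = V·A = 0.8757·(π/4·0.151²) = 0.01568 m³/s = 941 L/min.

Q ≈ 941 L/min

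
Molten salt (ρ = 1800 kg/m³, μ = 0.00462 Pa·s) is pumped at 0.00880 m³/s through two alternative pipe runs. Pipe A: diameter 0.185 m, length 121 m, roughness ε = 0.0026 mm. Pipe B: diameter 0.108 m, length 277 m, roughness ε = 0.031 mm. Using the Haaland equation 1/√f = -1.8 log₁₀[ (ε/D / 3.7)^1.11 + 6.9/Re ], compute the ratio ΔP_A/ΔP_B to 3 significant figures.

Pipe A: V = Q/A = 0.0088/0.02688 = 0.3274 m/s; Re = 2.36e+04; ε/D = 1.41e-05; Haaland → f = 0.02473; ΔP_A = f(L/D)(ρV²/2) = 1560 Pa.
Pipe B: V = Q/A = 0.0088/0.009161 = 0.9606 m/s; Re = 4.042e+04; ε/D = 0.000287; Haaland → f = 0.02251; ΔP_B = f(L/D)(ρV²/2) = 4.794e+04 Pa.
ΔP_A/ΔP_B = 1560/4.794e+04 = 0.0325.

ΔP_A/ΔP_B ≈ 0.0325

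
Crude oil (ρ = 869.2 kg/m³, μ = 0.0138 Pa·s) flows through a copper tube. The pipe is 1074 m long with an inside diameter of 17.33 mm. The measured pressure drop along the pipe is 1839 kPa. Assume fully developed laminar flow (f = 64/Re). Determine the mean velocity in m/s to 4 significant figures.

For laminar flow, f = 64/Re with Re = ρVD/μ, so Darcy-Weisbach reduces to ΔP = 32μLV/D². Solving for V: V = ΔP·D²/(32μL) = 1.839e+06·(0.01733)²/(32·0.0138·1074) = 1.165 m/s.
Check: Re = ρVD/μ = 869.2·1.165·0.01733/0.0138 = 1271 < 2300, so the laminar assumption holds.

V ≈ 1.165 m/s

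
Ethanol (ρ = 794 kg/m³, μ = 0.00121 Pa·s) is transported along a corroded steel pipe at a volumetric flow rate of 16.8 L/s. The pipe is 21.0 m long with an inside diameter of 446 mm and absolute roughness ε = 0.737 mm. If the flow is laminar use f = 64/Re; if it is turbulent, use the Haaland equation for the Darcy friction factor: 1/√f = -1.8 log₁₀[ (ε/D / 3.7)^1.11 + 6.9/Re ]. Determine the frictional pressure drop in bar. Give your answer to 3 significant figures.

Q = 16.8 L/s = 16.8/1000 = 0.0168 m³/s.
Cross-sectional area A = πD²/4 = π(0.446)²/4 = 0.1562 m²; mean velocity V = Q/A = 0.0168/0.1562 = 0.1075 m/s.
Reynolds number Re = ρVD/μ = 794 · 0.1075 · 0.446 / 0.00121 = 3.147e+04.
Re > 4000 → turbulent. Relative roughness ε/D = 0.000737/0.446 = 0.00165. Haaland: 1/√f = -1.8 log₁₀[(0.00165/3.7)^1.11 + 6.9/3.147e+04] = -1.8 log₁₀[0.000191 + 0.000219] = 6.096, so f = 0.02691.
Darcy-Weisbach: ΔP = f(L/D)(ρV²/2) = 0.02691·(21/0.446)·(794·0.1075²/2) = 0.02691·47.09·4.591 = 5.816 Pa.
ΔP = 5.816 Pa = 5.82×10^-5 bar.

ΔP ≈ 5.82×10^-5 bar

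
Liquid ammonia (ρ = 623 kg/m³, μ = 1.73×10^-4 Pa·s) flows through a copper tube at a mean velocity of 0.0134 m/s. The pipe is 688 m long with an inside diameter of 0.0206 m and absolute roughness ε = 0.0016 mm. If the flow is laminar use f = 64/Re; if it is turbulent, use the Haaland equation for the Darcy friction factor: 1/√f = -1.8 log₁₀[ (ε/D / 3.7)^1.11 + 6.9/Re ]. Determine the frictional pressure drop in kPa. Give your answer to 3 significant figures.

ΔP ≈ 0.120 kPa

Reynolds number Re = ρVD/μ = 623 · 0.0134 · 0.0206 / 0.000173 = 994.1.
Re < 2300 → laminar flow, so f = 64/Re = 64/994.1 = 0.06438 (the turbulent correlation is not needed).
Darcy-Weisbach: ΔP = f(L/D)(ρV²/2) = 0.06438·(688/0.0206)·(623·0.0134²/2) = 0.06438·3.34e+04·0.05593 = 120.3 Pa.
ΔP = 120.3 Pa = 0.120 kPa.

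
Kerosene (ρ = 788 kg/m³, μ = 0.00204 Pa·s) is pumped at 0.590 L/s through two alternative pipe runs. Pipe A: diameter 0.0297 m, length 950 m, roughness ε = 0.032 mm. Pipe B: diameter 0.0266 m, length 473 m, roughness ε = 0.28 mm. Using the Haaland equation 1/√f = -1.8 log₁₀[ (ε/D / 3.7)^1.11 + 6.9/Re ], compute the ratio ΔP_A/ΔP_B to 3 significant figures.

Pipe A: V = Q/A = 0.00059/0.0006928 = 0.8516 m/s; Re = 9770; ε/D = 0.00108; Haaland → f = 0.03246; ΔP_A = f(L/D)(ρV²/2) = 2.967e+05 Pa.
Pipe B: V = Q/A = 0.00059/0.0005557 = 1.062 m/s; Re = 1.091e+04; ε/D = 0.0105; Haaland → f = 0.04321; ΔP_B = f(L/D)(ρV²/2) = 3.413e+05 Pa.
ΔP_A/ΔP_B = 2.967e+05/3.413e+05 = 0.869.

ΔP_A/ΔP_B ≈ 0.869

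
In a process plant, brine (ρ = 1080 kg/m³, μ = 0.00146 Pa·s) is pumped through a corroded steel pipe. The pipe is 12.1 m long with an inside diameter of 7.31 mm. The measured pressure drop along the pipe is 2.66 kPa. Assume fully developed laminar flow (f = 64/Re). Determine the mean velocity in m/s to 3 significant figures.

For laminar flow, f = 64/Re with Re = ρVD/μ, so Darcy-Weisbach reduces to ΔP = 32μLV/D². Solving for V: V = ΔP·D²/(32μL) = 2660·(0.00731)²/(32·0.00146·12.1) = 0.2514 m/s.
Check: Re = ρVD/μ = 1080·0.2514·0.00731/0.00146 = 1360 < 2300, so the laminar assumption holds.

V ≈ 0.251 m/s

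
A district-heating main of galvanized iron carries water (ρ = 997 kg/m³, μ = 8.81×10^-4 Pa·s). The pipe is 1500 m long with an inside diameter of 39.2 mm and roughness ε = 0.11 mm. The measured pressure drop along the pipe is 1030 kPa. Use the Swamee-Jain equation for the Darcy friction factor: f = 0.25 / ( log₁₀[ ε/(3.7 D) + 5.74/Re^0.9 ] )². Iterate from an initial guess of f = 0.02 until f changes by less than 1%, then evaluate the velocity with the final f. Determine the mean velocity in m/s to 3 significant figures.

Rearranging Darcy-Weisbach: V = √(2·ΔP·D/(f·L·ρ)). With ε/D = 0.00011/0.0392 = 0.00281, iterate starting from f = 0.02:
  f = 0.02 → V = √(2·1.03e+06·0.0392/(0.02·1500·997)) = 1.643 m/s; Re = ρVD/μ = 7.289e+04; f → 0.02778
  f = 0.02778 → V = 1.394 m/s; Re = 6.185e+04; f → 0.02808
  f = 0.02808 → V = 1.387 m/s; Re = 6.152e+04; f → 0.02809
Converged (Δf/f < 1%). With the final f = 0.02809: V = √(2·1.03e+06·0.0392/(0.02809·1500·997)) = 1.386 m/s.

V ≈ 1.39 m/s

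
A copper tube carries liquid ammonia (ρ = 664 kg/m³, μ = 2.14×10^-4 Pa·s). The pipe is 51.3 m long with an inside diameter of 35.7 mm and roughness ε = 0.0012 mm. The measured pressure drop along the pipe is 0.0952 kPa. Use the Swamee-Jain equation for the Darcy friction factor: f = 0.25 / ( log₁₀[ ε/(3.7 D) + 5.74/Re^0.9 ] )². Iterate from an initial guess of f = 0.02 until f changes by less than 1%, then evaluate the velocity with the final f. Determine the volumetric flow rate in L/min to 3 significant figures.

Rearranging Darcy-Weisbach: V = √(2·ΔP·D/(f·L·ρ)). With ε/D = 1.2e-06/0.0357 = 3.36e-05, iterate starting from f = 0.02:
  f = 0.02 → V = √(2·95.2·0.0357/(0.02·51.3·664)) = 0.09989 m/s; Re = ρVD/μ = 1.106e+04; f → 0.03019
  f = 0.03019 → V = 0.0813 m/s; Re = 9006; f → 0.03194
  f = 0.03194 → V = 0.07904 m/s; Re = 8755; f → 0.03219
Converged (Δf/f < 1%). With the final f = 0.03219: V = √(2·95.2·0.0357/(0.03219·51.3·664)) = 0.07873 m/s.
Q = V·A = 0.07873·(π/4·0.0357²) = 7.881e-05 m³/s = 4.73 L/min.

Q ≈ 4.73 L/min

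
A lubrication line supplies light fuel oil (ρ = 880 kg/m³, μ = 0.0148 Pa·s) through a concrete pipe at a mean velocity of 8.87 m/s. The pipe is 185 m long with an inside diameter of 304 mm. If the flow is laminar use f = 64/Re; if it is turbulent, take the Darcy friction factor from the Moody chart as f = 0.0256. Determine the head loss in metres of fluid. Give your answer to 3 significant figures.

Reynolds number Re = ρVD/μ = 880 · 8.87 · 0.304 / 0.0148 = 1.603e+05.
Re > 4000 → turbulent; use the Moody-chart value f = 0.0256.
Darcy-Weisbach: ΔP = f(L/D)(ρV²/2) = 0.0256·(185/0.304)·(880·8.87²/2) = 0.0256·608.6·3.462e+04 = 5.393e+05 Pa.
Head loss h_f = ΔP/(ρg) = 5.393e+05/(880·9.81) = 62.5 m.

h_f ≈ 62.5 m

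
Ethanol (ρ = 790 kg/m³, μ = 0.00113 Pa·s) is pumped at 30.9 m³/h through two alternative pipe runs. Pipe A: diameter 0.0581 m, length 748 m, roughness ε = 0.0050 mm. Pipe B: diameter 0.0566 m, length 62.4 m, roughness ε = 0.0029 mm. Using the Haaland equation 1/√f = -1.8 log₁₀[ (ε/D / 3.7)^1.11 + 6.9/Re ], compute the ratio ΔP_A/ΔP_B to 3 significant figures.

ΔP_A/ΔP_B ≈ 10.7

Pipe A: V = Q/A = 0.008583/0.002651 = 3.238 m/s; Re = 1.315e+05; ε/D = 8.61e-05; Haaland → f = 0.0173; ΔP_A = f(L/D)(ρV²/2) = 9.219e+05 Pa.
Pipe B: V = Q/A = 0.008583/0.002516 = 3.411 m/s; Re = 1.35e+05; ε/D = 5.12e-05; Haaland → f = 0.01702; ΔP_B = f(L/D)(ρV²/2) = 8.626e+04 Pa.
ΔP_A/ΔP_B = 9.219e+05/8.626e+04 = 10.7.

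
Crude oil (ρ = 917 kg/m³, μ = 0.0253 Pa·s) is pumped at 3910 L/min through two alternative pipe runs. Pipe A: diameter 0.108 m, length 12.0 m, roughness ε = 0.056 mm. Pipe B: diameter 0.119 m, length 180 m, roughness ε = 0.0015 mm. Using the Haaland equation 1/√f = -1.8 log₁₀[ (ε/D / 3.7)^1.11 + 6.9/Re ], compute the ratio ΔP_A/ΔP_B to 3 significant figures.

Pipe A: V = Q/A = 0.06517/0.009161 = 7.114 m/s; Re = 2.785e+04; ε/D = 0.000519; Haaland → f = 0.02488; ΔP_A = f(L/D)(ρV²/2) = 6.414e+04 Pa.
Pipe B: V = Q/A = 0.06517/0.01112 = 5.859 m/s; Re = 2.527e+04; ε/D = 1.26e-05; Haaland → f = 0.02432; ΔP_B = f(L/D)(ρV²/2) = 5.79e+05 Pa.
ΔP_A/ΔP_B = 6.414e+04/5.79e+05 = 0.111.

ΔP_A/ΔP_B ≈ 0.111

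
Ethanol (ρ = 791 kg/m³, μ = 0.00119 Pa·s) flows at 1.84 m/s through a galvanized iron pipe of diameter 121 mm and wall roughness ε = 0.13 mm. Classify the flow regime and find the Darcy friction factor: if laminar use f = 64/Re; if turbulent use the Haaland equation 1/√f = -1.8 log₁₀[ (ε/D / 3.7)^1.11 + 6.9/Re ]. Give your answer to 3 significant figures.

f ≈ 0.0216

Re = ρVD/μ = 791·1.84·0.121/0.00119 = 1.48e+05.
Re > 4000 → turbulent. ε/D = 0.00013/0.121 = 0.00107; Haaland: 1/√f = -1.8 log₁₀[0.000119 + 4.66e-05] = 6.808, so f = 0.02158.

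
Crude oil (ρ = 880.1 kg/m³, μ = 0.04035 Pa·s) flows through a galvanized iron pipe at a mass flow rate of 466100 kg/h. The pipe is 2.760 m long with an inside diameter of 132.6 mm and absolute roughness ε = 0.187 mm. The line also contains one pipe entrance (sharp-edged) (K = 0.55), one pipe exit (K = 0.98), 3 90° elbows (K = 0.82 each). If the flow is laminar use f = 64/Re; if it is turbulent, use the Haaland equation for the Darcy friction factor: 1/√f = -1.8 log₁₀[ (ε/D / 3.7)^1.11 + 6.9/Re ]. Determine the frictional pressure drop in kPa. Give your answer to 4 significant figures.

ṁ = 466100 kg/h = 466100/3600 = 129.5 kg/s.
A = πD²/4 = π(0.1326)²/4 = 0.01381 m²; mean velocity V = ṁ/(ρA) = 129.5/(880.1 · 0.01381) = 10.65 m/s.
Reynolds number Re = ρVD/μ = 880.1 · 10.65 · 0.1326 / 0.0403 = 3.081e+04.
Re > 4000 → turbulent. Relative roughness ε/D = 0.000187/0.1326 = 0.00141. Haaland: 1/√f = -1.8 log₁₀[(0.00141/3.7)^1.11 + 6.9/3.081e+04] = -1.8 log₁₀[0.00016 + 0.000224] = 6.148, so f = 0.02646.
Total minor-loss coefficient ΣK = 1·0.55 + 1·0.98 + 3·0.82 = 3.99.
ΔP = [f·L/D + ΣK]·(ρV²/2) = [0.02646·2.76/0.1326 + 3.99]·(880.1·10.65²/2) = [0.5507 + 3.99]·4.994e+04 = 2.268e+05 Pa.
ΔP = 2.268e+05 Pa = 226.8 kPa.

ΔP ≈ 226.8 kPa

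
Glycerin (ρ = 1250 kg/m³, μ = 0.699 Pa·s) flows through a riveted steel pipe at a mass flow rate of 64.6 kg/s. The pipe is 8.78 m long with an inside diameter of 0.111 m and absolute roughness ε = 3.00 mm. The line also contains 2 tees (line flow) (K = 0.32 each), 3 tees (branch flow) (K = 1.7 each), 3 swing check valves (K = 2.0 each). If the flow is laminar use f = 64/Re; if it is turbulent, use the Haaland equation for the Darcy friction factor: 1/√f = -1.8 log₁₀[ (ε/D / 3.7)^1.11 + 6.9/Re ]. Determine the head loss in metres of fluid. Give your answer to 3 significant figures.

h_f ≈ 24.0 m

A = πD²/4 = π(0.111)²/4 = 0.009677 m²; mean velocity V = ṁ/(ρA) = 64.6/(1250 · 0.009677) = 5.341 m/s.
Reynolds number Re = ρVD/μ = 1250 · 5.341 · 0.111 / 0.699 = 1060.
Re < 2300 → laminar flow, so f = 64/Re = 64/1060 = 0.06037 (the turbulent correlation is not needed).
Total minor-loss coefficient ΣK = 2·0.32 + 3·1.7 + 3·2 = 11.7.
ΔP = [f·L/D + ΣK]·(ρV²/2) = [0.06037·8.78/0.111 + 11.7]·(1250·5.341²/2) = [4.775 + 11.7]·1.783e+04 = 2.944e+05 Pa.
Head loss h_f = ΔP/(ρg) = 2.944e+05/(1250·9.81) = 24.0 m.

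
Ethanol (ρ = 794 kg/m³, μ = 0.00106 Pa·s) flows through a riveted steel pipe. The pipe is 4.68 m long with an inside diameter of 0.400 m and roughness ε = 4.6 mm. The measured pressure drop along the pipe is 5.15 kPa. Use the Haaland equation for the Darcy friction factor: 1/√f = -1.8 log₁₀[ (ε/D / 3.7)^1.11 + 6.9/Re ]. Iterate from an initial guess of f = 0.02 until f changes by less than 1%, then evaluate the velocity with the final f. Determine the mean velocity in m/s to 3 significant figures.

Rearranging Darcy-Weisbach: V = √(2·ΔP·D/(f·L·ρ)). With ε/D = 0.0046/0.4 = 0.0115, iterate starting from f = 0.02:
  f = 0.02 → V = √(2·5150·0.4/(0.02·4.68·794)) = 7.446 m/s; Re = ρVD/μ = 2.231e+06; f → 0.03986
  f = 0.03986 → V = 5.274 m/s; Re = 1.58e+06; f → 0.03987
Converged (Δf/f < 1%). With the final f = 0.03987: V = √(2·5150·0.4/(0.03987·4.68·794)) = 5.273 m/s.

V ≈ 5.27 m/s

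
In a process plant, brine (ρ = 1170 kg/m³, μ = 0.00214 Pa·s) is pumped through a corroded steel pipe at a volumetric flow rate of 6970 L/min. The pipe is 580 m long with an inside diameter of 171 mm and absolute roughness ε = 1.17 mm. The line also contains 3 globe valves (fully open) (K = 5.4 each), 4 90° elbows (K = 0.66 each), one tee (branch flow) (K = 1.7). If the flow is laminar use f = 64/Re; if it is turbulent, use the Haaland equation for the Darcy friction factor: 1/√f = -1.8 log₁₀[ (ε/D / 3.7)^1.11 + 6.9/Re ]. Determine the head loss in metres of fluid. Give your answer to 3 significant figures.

h_f ≈ 176 m

Q = 6970 L/min = 6970/60000 = 0.1162 m³/s.
Cross-sectional area A = πD²/4 = π(0.171)²/4 = 0.02297 m²; mean velocity V = Q/A = 0.1162/0.02297 = 5.058 m/s.
Reynolds number Re = ρVD/μ = 1170 · 5.058 · 0.171 / 0.00214 = 4.729e+05.
Re > 4000 → turbulent. Relative roughness ε/D = 0.00117/0.171 = 0.00684. Haaland: 1/√f = -1.8 log₁₀[(0.00684/3.7)^1.11 + 6.9/4.729e+05] = -1.8 log₁₀[0.000925 + 1.46e-05] = 5.448, so f = 0.03369.
Total minor-loss coefficient ΣK = 3·5.4 + 4·0.66 + 1·1.7 = 20.5.
ΔP = [f·L/D + ΣK]·(ρV²/2) = [0.03369·580/0.171 + 20.5]·(1170·5.058²/2) = [114.3 + 20.5]·1.497e+04 = 2.018e+06 Pa.
Head loss h_f = ΔP/(ρg) = 2.018e+06/(1170·9.81) = 176 m.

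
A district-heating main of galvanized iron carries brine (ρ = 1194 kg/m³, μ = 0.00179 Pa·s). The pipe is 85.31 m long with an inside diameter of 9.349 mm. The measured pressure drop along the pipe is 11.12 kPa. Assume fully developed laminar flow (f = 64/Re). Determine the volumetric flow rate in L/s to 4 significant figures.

For laminar flow, f = 64/Re with Re = ρVD/μ, so Darcy-Weisbach reduces to ΔP = 32μLV/D². Solving for V: V = ΔP·D²/(32μL) = 1.112e+04·(0.009349)²/(32·0.00179·85.31) = 0.1989 m/s.
Check: Re = ρVD/μ = 1194·0.1989·0.009349/0.00179 = 1240 < 2300, so the laminar assumption holds.
Q = V·A = 0.1989·(π/4·0.009349²) = 1.365e-05 m³/s = 0.01365 L/s.

Q ≈ 0.01365 L/s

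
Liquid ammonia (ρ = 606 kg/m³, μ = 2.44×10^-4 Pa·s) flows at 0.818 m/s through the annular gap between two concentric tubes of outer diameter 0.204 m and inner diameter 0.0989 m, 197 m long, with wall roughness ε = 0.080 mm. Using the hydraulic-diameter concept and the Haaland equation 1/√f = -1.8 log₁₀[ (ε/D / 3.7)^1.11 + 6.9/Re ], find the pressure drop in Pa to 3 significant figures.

Hydraulic diameter D_h = 4A/P = D_o - D_i = 0.204 - 0.0989 = 0.1051 m.
Re = ρVD_h/μ = 606·0.818·0.1051/0.000244 = 2.135e+05.
ε/D_h = 8e-05/0.1051 = 0.000761; Haaland gives 1/√f = -1.8 log₁₀[8.09e-05+3.23e-05] = 7.103, so f = 0.01982.
ΔP = f(L/D_h)(ρV²/2) = 0.01982·197/0.1051·202.7 = 7532 Pa.

ΔP ≈ 7530 Pa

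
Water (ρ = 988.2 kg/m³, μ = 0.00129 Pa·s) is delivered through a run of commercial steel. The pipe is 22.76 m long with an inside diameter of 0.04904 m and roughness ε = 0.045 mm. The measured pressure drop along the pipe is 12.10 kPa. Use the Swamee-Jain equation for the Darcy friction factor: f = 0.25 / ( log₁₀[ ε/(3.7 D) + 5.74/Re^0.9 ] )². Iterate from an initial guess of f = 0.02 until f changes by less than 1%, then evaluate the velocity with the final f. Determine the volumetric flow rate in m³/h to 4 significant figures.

Rearranging Darcy-Weisbach: V = √(2·ΔP·D/(f·L·ρ)). With ε/D = 4.5e-05/0.04904 = 0.000918, iterate starting from f = 0.02:
  f = 0.02 → V = √(2·1.21e+04·0.04904/(0.02·22.76·988.2)) = 1.624 m/s; Re = ρVD/μ = 6.102e+04; f → 0.02331
  f = 0.02331 → V = 1.504 m/s; Re = 5.652e+04; f → 0.02354
Converged (Δf/f < 1%). With the final f = 0.02354: V = √(2·1.21e+04·0.04904/(0.02354·22.76·988.2)) = 1.497 m/s.
Q = V·A = 1.497·(π/4·0.04904²) = 0.002828 m³/s = 10.18 m³/h.

Q ≈ 10.18 m³/h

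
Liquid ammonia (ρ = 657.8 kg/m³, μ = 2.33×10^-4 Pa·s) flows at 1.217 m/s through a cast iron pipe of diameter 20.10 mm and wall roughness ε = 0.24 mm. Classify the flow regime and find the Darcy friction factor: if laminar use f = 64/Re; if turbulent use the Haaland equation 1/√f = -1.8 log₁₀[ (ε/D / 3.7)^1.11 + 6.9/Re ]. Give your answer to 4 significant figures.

Re = ρVD/μ = 657.8·1.217·0.0201/0.000233 = 6.906e+04.
Re > 4000 → turbulent. ε/D = 0.00024/0.0201 = 0.0119; Haaland: 1/√f = -1.8 log₁₀[0.00172 + 9.99e-05] = 4.933, so f = 0.04109.

f ≈ 0.04109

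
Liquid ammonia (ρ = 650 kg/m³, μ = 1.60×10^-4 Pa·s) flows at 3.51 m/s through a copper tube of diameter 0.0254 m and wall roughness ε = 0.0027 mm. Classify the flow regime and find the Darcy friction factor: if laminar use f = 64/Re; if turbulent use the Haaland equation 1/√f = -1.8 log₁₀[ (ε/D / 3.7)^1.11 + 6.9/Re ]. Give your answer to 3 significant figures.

Re = ρVD/μ = 650·3.51·0.0254/0.00016 = 3.622e+05.
Re > 4000 → turbulent. ε/D = 2.7e-06/0.0254 = 0.000106; Haaland: 1/√f = -1.8 log₁₀[9.09e-06 + 1.91e-05] = 8.191, so f = 0.0149.

f ≈ 0.0149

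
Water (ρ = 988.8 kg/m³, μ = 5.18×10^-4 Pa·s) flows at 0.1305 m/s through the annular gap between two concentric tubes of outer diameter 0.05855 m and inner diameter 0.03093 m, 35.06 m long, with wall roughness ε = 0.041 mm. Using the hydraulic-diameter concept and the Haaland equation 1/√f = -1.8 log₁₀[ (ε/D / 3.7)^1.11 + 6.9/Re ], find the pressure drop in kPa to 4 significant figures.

ΔP ≈ 0.3840 kPa

Hydraulic diameter D_h = 4A/P = D_o - D_i = 0.05855 - 0.03093 = 0.02762 m.
Re = ρVD_h/μ = 988.8·0.1305·0.02762/0.000518 = 6880.
ε/D_h = 4.1e-05/0.02762 = 0.00148; Haaland gives 1/√f = -1.8 log₁₀[0.00017+0.001] = 5.276, so f = 0.03593.
ΔP = f(L/D_h)(ρV²/2) = 0.03593·35.06/0.02762·8.42 = 384 Pa.
ΔP = 0.3840 kPa.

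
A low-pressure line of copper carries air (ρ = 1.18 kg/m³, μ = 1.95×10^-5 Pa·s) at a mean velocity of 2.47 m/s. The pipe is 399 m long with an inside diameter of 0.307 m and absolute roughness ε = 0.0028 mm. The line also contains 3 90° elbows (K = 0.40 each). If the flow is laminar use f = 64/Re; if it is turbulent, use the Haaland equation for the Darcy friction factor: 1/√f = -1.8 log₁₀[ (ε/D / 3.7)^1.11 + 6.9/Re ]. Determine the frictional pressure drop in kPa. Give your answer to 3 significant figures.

Reynolds number Re = ρVD/μ = 1.18 · 2.47 · 0.307 / 1.95e-05 = 4.589e+04.
Re > 4000 → turbulent. Relative roughness ε/D = 2.8e-06/0.307 = 9.12e-06. Haaland: 1/√f = -1.8 log₁₀[(9.12e-06/3.7)^1.11 + 6.9/4.589e+04] = -1.8 log₁₀[5.96e-07 + 0.00015] = 6.878, so f = 0.02114.
Total minor-loss coefficient ΣK = 3·0.4 = 1.2.
ΔP = [f·L/D + ΣK]·(ρV²/2) = [0.02114·399/0.307 + 1.2]·(1.18·2.47²/2) = [27.47 + 1.2]·3.6 = 103.2 Pa.
ΔP = 103.2 Pa = 0.103 kPa.

ΔP ≈ 0.103 kPa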